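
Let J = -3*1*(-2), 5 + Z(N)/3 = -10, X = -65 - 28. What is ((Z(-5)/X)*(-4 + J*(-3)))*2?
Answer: -660/31 ≈ -21.290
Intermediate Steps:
X = -93
Z(N) = -45 (Z(N) = -15 + 3*(-10) = -15 - 30 = -45)
J = 6 (J = -3*(-2) = 6)
((Z(-5)/X)*(-4 + J*(-3)))*2 = ((-45/(-93))*(-4 + 6*(-3)))*2 = ((-45*(-1/93))*(-4 - 18))*2 = ((15/31)*(-22))*2 = -330/31*2 = -660/31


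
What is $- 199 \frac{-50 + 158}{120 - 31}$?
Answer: $- \frac{21492}{89} \approx -241.48$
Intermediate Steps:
$- 199 \frac{-50 + 158}{120 - 31} = - 199 \cdot \frac{108}{89} = - 199 \cdot 108 \cdot \frac{1}{89} = \left(-199\right) \frac{108}{89} = - \frac{21492}{89}$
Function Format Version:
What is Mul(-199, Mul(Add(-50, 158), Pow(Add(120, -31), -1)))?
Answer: Rational(-21492, 89) ≈ -241.48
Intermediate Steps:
Mul(-199, Mul(Add(-50, 158), Pow(Add(120, -31), -1))) = Mul(-199, Mul(108, Pow(89, -1))) = Mul(-199, Mul(108, Rational(1, 89))) = Mul(-199, Rational(108, 89)) = Rational(-21492, 89)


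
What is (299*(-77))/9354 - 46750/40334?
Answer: -682954591/188642118 ≈ -3.6204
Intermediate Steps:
(299*(-77))/9354 - 46750/40334 = -23023*1/9354 - 46750*1/40334 = -23023/9354 - 23375/20167 = -682954591/188642118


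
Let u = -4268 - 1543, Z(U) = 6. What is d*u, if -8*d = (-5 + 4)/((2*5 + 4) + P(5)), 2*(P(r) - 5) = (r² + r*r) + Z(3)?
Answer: -5811/376 ≈ -15.455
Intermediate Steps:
u = -5811
P(r) = 8 + r² (P(r) = 5 + ((r² + r*r) + 6)/2 = 5 + ((r² + r²) + 6)/2 = 5 + (2*r² + 6)/2 = 5 + (6 + 2*r²)/2 = 5 + (3 + r²) = 8 + r²)
d = 1/376 (d = -(-5 + 4)/(8*((2*5 + 4) + (8 + 5²))) = -(-1)/(8*((10 + 4) + (8 + 25))) = -(-1)/(8*(14 + 33)) = -(-1)/(8*47) = -⅛*(-1/47) = 1/376 ≈ 0.0026596)
d*u = (1/376)*(-5811) = -5811/376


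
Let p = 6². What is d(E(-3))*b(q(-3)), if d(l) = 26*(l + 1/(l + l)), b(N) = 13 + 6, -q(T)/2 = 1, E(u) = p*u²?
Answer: 51858391/324 ≈ 1.6006e+5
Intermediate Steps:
p = 36
E(u) = 36*u²
q(T) = -2 (q(T) = -2*1 = -2)
b(N) = 19
d(l) = 13/l + 26*l (d(l) = 26*(l + 1/(2*l)) = 13/l + 26*l)
d(E(-3))*b(q(-3)) = (13/((36*(-3)²)) + 26*(36*(-3)²))*19 = (13/((36*9)) + 26*(36*9))*19 = (13/324 + 26*324)*19 = (13*(1/324) + 8424)*19 = (13/324 + 8424)*19 = (2729389/324)*19 = 51858391/324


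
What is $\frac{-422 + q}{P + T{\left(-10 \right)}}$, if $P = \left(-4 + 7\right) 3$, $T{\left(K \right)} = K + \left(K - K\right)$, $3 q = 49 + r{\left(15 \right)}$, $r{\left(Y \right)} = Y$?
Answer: $\frac{1202}{3} \approx 400.67$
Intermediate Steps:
$q = \frac{64}{3}$ ($q = \frac{49 + 15}{3} = \frac{1}{3} \cdot 64 = \frac{64}{3} \approx 21.333$)
$T{\left(K \right)} = K$ ($T{\left(K \right)} = K + 0 = K$)
$P = 9$ ($P = 3 \cdot 3 = 9$)
$\frac{-422 + q}{P + T{\left(-10 \right)}} = \frac{-422 + \frac{64}{3}}{9 - 10} = - \frac{1202}{3 \left(-1\right)} = \left(- \frac{1202}{3}\right) \left(-1\right) = \frac{1202}{3}$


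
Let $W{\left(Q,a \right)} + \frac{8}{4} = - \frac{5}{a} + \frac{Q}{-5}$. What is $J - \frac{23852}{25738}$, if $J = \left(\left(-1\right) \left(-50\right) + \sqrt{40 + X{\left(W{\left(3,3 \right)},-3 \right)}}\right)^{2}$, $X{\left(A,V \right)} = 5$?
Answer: $\frac{32739679}{12869} + 300 \sqrt{5} \approx 3214.9$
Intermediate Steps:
$W{\left(Q,a \right)} = -2 - \frac{5}{a} - \frac{Q}{5}$ ($W{\left(Q,a \right)} = -2 + \left(- \frac{5}{a} + \frac{Q}{-5}\right) = -2 + \left(- \frac{5}{a} + Q \left(- \frac{1}{5}\right)\right) = -2 - \left(\frac{5}{a} + \frac{Q}{5}\right) = -2 - \frac{5}{a} - \frac{Q}{5}$)
$J = \left(50 + 3 \sqrt{5}\right)^{2}$ ($J = \left(\left(-1\right) \left(-50\right) + \sqrt{40 + 5}\right)^{2} = \left(50 + \sqrt{45}\right)^{2} = \left(50 + 3 \sqrt{5}\right)^{2} \approx 3215.8$)
$J - \frac{23852}{25738} = \left(2545 + 300 \sqrt{5}\right) - \frac{23852}{25738} = \left(2545 + 300 \sqrt{5}\right) - 23852 \cdot \frac{1}{25738} = \left(2545 + 300 \sqrt{5}\right) - \frac{11926}{12869} = \frac{32739679}{12869} + 300 \sqrt{5}$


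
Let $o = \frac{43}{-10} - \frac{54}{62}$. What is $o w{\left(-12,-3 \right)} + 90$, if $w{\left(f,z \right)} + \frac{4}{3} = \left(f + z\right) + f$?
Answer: $\frac{43991}{186} \approx 236.51$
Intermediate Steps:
$w{\left(f,z \right)} = - \frac{4}{3} + z + 2 f$ ($w{\left(f,z \right)} = - \frac{4}{3} + \left(\left(f + z\right) + f\right) = - \frac{4}{3} + \left(z + 2 f\right) = - \frac{4}{3} + z + 2 f$)
$o = - \frac{1603}{310}$ ($o = 43 \left(- \frac{1}{10}\right) - \frac{27}{31} = - \frac{43}{10} - \frac{27}{31} = - \frac{1603}{310} \approx -5.171$)
$o w{\left(-12,-3 \right)} + 90 = - \frac{1603 \left(- \frac{4}{3} - 3 + 2 \left(-12\right)\right)}{310} + 90 = - \frac{1603 \left(- \frac{4}{3} - 3 - 24\right)}{310} + 90 = \left(- \frac{1603}{310}\right) \left(- \frac{85}{3}\right) + 90 = \frac{27251}{186} + 90 = \frac{43991}{186}$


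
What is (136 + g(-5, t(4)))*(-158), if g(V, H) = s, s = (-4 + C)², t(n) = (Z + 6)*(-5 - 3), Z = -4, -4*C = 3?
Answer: -200423/8 ≈ -25053.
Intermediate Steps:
C = -¾ (C = -¼*3 = -¾ ≈ -0.75000)
t(n) = -16 (t(n) = (-4 + 6)*(-5 - 3) = 2*(-8) = -16)
s = 361/16 (s = (-4 - ¾)² = (-19/4)² = 361/16 ≈ 22.563)
g(V, H) = 361/16
(136 + g(-5, t(4)))*(-158) = (136 + 361/16)*(-158) = (2537/16)*(-158) = -200423/8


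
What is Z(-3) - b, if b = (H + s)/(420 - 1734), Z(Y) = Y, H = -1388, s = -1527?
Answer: -6857/1314 ≈ -5.2184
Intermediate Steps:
b = 2915/1314 (b = (-1388 - 1527)/(420 - 1734) = -2915/(-1314) = -2915*(-1/1314) = 2915/1314 ≈ 2.2184)
Z(-3) - b = -3 - 1*2915/1314 = -3 - 2915/1314 = -6857/1314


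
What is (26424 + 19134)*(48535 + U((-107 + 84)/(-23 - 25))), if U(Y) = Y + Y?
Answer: 8844804759/4 ≈ 2.2112e+9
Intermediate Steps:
U(Y) = 2*Y
(26424 + 19134)*(48535 + U((-107 + 84)/(-23 - 25))) = (26424 + 19134)*(48535 + 2*((-107 + 84)/(-23 - 25))) = 45558*(48535 + 2*(-23/(-48))) = 45558*(48535 + 2*(-23*(-1/48))) = 45558*(48535 + 2*(23/48)) = 45558*(48535 + 23/24) = 45558*(1164863/24) = 8844804759/4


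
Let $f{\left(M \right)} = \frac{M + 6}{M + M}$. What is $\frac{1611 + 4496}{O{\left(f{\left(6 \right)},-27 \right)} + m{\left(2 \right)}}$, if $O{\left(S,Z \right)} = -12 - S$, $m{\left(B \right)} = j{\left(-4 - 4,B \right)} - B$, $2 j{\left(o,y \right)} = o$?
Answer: $- \frac{6107}{19} \approx -321.42$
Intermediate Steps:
$j{\left(o,y \right)} = \frac{o}{2}$
$f{\left(M \right)} = \frac{6 + M}{2 M}$
$m{\left(B \right)} = -4 - B$ ($m{\left(B \right)} = \frac{-4 - 4}{2} - B = \frac{1}{2} \left(-8\right) - B = -4 - B$)
$\frac{1611 + 4496}{O{\left(f{\left(6 \right)},-27 \right)} + m{\left(2 \right)}} = \frac{1611 + 4496}{\left(-12 - \frac{6 + 6}{2 \cdot 6}\right) - 6} = \frac{6107}{\left(-12 - \frac{1}{2} \cdot \frac{1}{6} \cdot 12\right) - 6} = \frac{6107}{\left(-12 - 1\right) - 6} = \frac{6107}{-13 - 6} = \frac{6107}{-19} = 6107 \left(- \frac{1}{19}\right) = - \frac{6107}{19}$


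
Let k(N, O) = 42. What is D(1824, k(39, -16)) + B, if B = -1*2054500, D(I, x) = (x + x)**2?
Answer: -2047444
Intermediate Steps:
D(I, x) = 4*x**2 (D(I, x) = (2*x)**2 = 4*x**2)
B = -2054500
D(1824, k(39, -16)) + B = 4*42**2 - 2054500 = 4*1764 - 2054500 = 7056 - 2054500 = -2047444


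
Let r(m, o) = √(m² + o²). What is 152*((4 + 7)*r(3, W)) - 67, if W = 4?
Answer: 8293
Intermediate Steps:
152*((4 + 7)*r(3, W)) - 67 = 152*((4 + 7)*√(3² + 4²)) - 67 = 152*(11*√(9 + 16)) - 67 = 152*(11*√25) - 67 = 152*(11*5) - 67 = 152*55 - 67 = 8360 - 67 = 8293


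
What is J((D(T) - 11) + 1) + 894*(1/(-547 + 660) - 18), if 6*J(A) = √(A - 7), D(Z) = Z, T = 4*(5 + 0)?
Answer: -1817502/113 + √3/6 ≈ -16084.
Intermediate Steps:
T = 20 (T = 4*5 = 20)
J(A) = √(-7 + A)/6 (J(A) = √(A - 7)/6 = √(-7 + A)/6)
J((D(T) - 11) + 1) + 894*(1/(-547 + 660) - 18) = √(-7 + ((20 - 11) + 1))/6 + 894*(1/(-547 + 660) - 18) = √(-7 + (9 + 1))/6 + 894*(1/113 - 18) = √(-7 + 10)/6 + 894*(1/113 - 18) = √3/6 + 894*(-2033/113) = √3/6 - 1817502/113 = -1817502/113 + √3/6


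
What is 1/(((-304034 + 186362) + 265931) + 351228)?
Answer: 1/499487 ≈ 2.0021e-6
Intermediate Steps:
1/(((-304034 + 186362) + 265931) + 351228) = 1/((-117672 + 265931) + 351228) = 1/(148259 + 351228) = 1/499487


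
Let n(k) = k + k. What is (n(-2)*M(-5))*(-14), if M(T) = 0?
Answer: 0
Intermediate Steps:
n(k) = 2*k
(n(-2)*M(-5))*(-14) = ((2*(-2))*0)*(-14) = -4*0*(-14) = 0*(-14) = 0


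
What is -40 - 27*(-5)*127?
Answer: 17105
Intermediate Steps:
-40 - 27*(-5)*127 = -40 + 135*127 = -40 + 17145 = 17105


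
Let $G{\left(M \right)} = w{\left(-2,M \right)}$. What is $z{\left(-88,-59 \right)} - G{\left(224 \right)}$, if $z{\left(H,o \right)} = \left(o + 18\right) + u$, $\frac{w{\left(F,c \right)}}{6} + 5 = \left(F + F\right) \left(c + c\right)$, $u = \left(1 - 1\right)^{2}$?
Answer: $10741$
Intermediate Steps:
$u = 0$ ($u = 0^{2} = 0$)
$w{\left(F,c \right)} = -30 + 24 F c$ ($w{\left(F,c \right)} = -30 + 6 \left(F + F\right) \left(c + c\right) = -30 + 6 \cdot 2 F 2 c = -30 + 6 \cdot 4 F c = -30 + 24 F c$)
$G{\left(M \right)} = -30 - 48 M$ ($G{\left(M \right)} = -30 + 24 \left(-2\right) M = -30 - 48 M$)
$z{\left(H,o \right)} = 18 + o$ ($z{\left(H,o \right)} = \left(o + 18\right) + 0 = \left(18 + o\right) + 0 = 18 + o$)
$z{\left(-88,-59 \right)} - G{\left(224 \right)} = \left(18 - 59\right) - \left(-30 - 10752\right) = -41 - \left(-30 - 10752\right) = -41 - -10782 = -41 + 10782 = 10741$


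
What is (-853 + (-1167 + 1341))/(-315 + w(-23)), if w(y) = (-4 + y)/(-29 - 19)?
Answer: 10864/5031 ≈ 2.1594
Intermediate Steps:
w(y) = 1/12 - y/48 (w(y) = (-4 + y)/(-48) = (-4 + y)*(-1/48) = 1/12 - y/48)
(-853 + (-1167 + 1341))/(-315 + w(-23)) = (-853 + (-1167 + 1341))/(-315 + (1/12 - 1/48*(-23))) = (-853 + 174)/(-315 + (1/12 + 23/48)) = -679/(-315 + 9/16) = -679/(-5031/16) = -679*(-16/5031) = 10864/5031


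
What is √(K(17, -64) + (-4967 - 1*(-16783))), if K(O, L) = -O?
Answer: 3*√1311 ≈ 108.62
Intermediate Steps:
√(K(17, -64) + (-4967 - 1*(-16783))) = √(-1*17 + (-4967 - 1*(-16783))) = √(-17 + (-4967 + 16783)) = √(-17 + 11816) = √11799 = 3*√1311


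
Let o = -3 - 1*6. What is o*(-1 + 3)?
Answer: -18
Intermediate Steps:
o = -9 (o = -3 - 6 = -9)
o*(-1 + 3) = -9*(-1 + 3) = -9*2 = -18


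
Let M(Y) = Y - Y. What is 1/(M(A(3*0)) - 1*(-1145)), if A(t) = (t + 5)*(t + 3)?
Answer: 1/1145 ≈ 0.00087336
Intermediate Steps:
A(t) = (3 + t)*(5 + t) (A(t) = (5 + t)*(3 + t) = (3 + t)*(5 + t))
M(Y) = 0
1/(M(A(3*0)) - 1*(-1145)) = 1/(0 - 1*(-1145)) = 1/(0 + 1145) = 1/1145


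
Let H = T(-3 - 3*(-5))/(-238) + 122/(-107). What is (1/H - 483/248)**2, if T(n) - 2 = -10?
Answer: 24816607567129/3052568065600 ≈ 8.1297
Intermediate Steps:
T(n) = -8 (T(n) = 2 - 10 = -8)
H = -14090/12733 (H = -8/(-238) + 122/(-107) = -8*(-1/238) + 122*(-1/107) = 4/119 - 122/107 = -14090/12733 ≈ -1.1066)
(1/H - 483/248)**2 = (1/(-14090/12733) - 483/248)**2 = (-12733/14090 - 483*1/248)**2 = (-12733/14090 - 483/248)**2 = (-4981627/1747160)**2 = 24816607567129/3052568065600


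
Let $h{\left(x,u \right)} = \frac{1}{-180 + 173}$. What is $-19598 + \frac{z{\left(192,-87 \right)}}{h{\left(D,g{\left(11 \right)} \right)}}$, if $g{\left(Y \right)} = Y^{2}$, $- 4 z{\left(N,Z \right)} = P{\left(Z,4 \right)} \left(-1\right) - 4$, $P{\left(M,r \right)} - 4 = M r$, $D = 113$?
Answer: $-19003$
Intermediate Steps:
$P{\left(M,r \right)} = 4 + M r$
$z{\left(N,Z \right)} = 2 + Z$ ($z{\left(N,Z \right)} = - \frac{\left(4 + Z 4\right) \left(-1\right) - 4}{4} = - \frac{\left(4 + 4 Z\right) \left(-1\right) - 4}{4} = - \frac{\left(-4 - 4 Z\right) - 4}{4} = - \frac{-8 - 4 Z}{4} = 2 + Z$)
$h{\left(x,u \right)} = - \frac{1}{7}$ ($h{\left(x,u \right)} = \frac{1}{-7} = - \frac{1}{7}$)
$-19598 + \frac{z{\left(192,-87 \right)}}{h{\left(D,g{\left(11 \right)} \right)}} = -19598 + \frac{2 - 87}{- \frac{1}{7}} = -19598 - -595 = -19598 + 595 = -19003$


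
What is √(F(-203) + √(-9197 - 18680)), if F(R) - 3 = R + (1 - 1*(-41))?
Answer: √(-158 + I*√27877) ≈ 5.9947 + 13.926*I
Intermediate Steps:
F(R) = 45 + R (F(R) = 3 + (R + (1 - 1*(-41))) = 3 + (R + (1 + 41)) = 3 + (R + 42) = 3 + (42 + R) = 45 + R)
√(F(-203) + √(-9197 - 18680)) = √((45 - 203) + √(-9197 - 18680)) = √(-158 + √(-27877)) = √(-158 + I*√27877)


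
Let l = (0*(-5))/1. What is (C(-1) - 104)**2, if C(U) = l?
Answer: 10816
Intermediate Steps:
l = 0 (l = 0*1 = 0)
C(U) = 0
(C(-1) - 104)**2 = (0 - 104)**2 = (-104)**2 = 10816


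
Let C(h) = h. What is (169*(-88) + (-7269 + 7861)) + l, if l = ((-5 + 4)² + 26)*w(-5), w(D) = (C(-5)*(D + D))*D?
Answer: -21030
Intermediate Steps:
w(D) = -10*D² (w(D) = (-5*(D + D))*D = (-10*D)*D = -10*D²)
l = -6750 (l = ((-5 + 4)² + 26)*(-10*(-5)²) = ((-1)² + 26)*(-10*25) = (1 + 26)*(-250) = 27*(-250) = -6750)
(169*(-88) + (-7269 + 7861)) + l = (169*(-88) + (-7269 + 7861)) - 6750 = (-14872 + 592) - 6750 = -14280 - 6750 = -21030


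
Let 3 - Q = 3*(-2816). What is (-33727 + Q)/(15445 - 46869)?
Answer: 6319/7856 ≈ 0.80435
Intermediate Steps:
Q = 8451 (Q = 3 - 3*(-2816) = 3 - 1*(-8448) = 3 + 8448 = 8451)
(-33727 + Q)/(15445 - 46869) = (-33727 + 8451)/(15445 - 46869) = -25276/(-31424) = -25276*(-1/31424) = 6319/7856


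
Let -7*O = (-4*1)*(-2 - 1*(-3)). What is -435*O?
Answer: -1740/7 ≈ -248.57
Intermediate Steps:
O = 4/7 (O = -(-4*1)*(-2 - 1*(-3))/7 = -(-4)*(-2 + 3)/7 = -(-4)/7 = -1/7*(-4) = 4/7 ≈ 0.57143)
-435*O = -435*4/7 = -1740/7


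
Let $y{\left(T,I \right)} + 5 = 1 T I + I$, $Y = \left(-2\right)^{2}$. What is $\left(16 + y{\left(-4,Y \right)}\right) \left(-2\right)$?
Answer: $2$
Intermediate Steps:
$Y = 4$
$y{\left(T,I \right)} = -5 + I + I T$ ($y{\left(T,I \right)} = -5 + \left(1 T I + I\right) = -5 + \left(T I + I\right) = -5 + \left(I T + I\right) = -5 + \left(I + I T\right) = -5 + I + I T$)
$\left(16 + y{\left(-4,Y \right)}\right) \left(-2\right) = \left(16 + \left(-5 + 4 + 4 \left(-4\right)\right)\right) \left(-2\right) = \left(16 - 17\right) \left(-2\right) = \left(-1\right) \left(-2\right) = 2$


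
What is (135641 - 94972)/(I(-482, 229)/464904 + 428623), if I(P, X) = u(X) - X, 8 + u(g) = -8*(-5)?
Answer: 18907180776/199268546995 ≈ 0.094883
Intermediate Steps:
u(g) = 32 (u(g) = -8 - 8*(-5) = -8 + 40 = 32)
I(P, X) = 32 - X
(135641 - 94972)/(I(-482, 229)/464904 + 428623) = (135641 - 94972)/((32 - 1*229)/464904 + 428623) = 40669/((32 - 229)*(1/464904) + 428623) = 40669/(-197*1/464904 + 428623) = 40669/(-197/464904 + 428623) = 40669/(199268546995/464904) = 40669*(464904/199268546995) = 18907180776/199268546995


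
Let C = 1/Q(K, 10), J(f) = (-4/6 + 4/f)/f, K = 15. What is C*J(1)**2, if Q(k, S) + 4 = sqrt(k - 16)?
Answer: -400/153 - 100*I/153 ≈ -2.6144 - 0.65359*I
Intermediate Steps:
Q(k, S) = -4 + sqrt(-16 + k) (Q(k, S) = -4 + sqrt(k - 16) = -4 + sqrt(-16 + k))
J(f) = (-2/3 + 4/f)/f (J(f) = (-4*1/6 + 4/f)/f = (-2/3 + 4/f)/f)
C = (-4 - I)/17 (C = 1/(-4 + sqrt(-16 + 15)) = 1/(-4 + sqrt(-1)) = 1/(-4 + I) = (-4 - I)/17 ≈ -0.23529 - 0.058824*I)
C*J(1)**2 = (-4/17 - I/17)*((2/3)*(6 - 1*1)/1**2)**2 = (-4/17 - I/17)*((2/3)*1*(6 - 1))**2 = (-4/17 - I/17)*((2/3)*1*5)**2 = (-4/17 - I/17)*(10/3)**2 = (-4/17 - I/17)*(100/9) = -400/153 - 100*I/153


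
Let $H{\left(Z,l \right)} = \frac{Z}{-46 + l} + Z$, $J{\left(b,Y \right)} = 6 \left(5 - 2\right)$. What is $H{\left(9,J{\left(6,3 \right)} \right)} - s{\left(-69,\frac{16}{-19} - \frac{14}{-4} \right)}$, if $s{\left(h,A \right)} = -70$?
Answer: $\frac{2203}{28} \approx 78.679$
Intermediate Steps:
$J{\left(b,Y \right)} = 18$ ($J{\left(b,Y \right)} = 6 \cdot 3 = 18$)
$H{\left(Z,l \right)} = Z + \frac{Z}{-46 + l}$ ($H{\left(Z,l \right)} = \frac{Z}{-46 + l} + Z = Z + \frac{Z}{-46 + l}$)
$H{\left(9,J{\left(6,3 \right)} \right)} - s{\left(-69,\frac{16}{-19} - \frac{14}{-4} \right)} = \frac{9 \left(-45 + 18\right)}{-46 + 18} - -70 = 9 \frac{1}{-28} \left(-27\right) + 70 = 9 \left(- \frac{1}{28}\right) \left(-27\right) + 70 = \frac{243}{28} + 70 = \frac{2203}{28}$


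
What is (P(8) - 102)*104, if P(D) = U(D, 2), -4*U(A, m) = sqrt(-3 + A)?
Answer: -10608 - 26*sqrt(5) ≈ -10666.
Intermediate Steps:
U(A, m) = -sqrt(-3 + A)/4
P(D) = -sqrt(-3 + D)/4
(P(8) - 102)*104 = (-sqrt(-3 + 8)/4 - 102)*104 = (-sqrt(5)/4 - 102)*104 = (-102 - sqrt(5)/4)*104 = -10608 - 26*sqrt(5)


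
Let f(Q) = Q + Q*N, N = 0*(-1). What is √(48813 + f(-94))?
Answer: √48719 ≈ 220.72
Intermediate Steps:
N = 0
f(Q) = Q (f(Q) = Q + Q*0 = Q + 0 = Q)
√(48813 + f(-94)) = √(48813 - 94) = √48719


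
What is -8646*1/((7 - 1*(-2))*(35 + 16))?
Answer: -2882/153 ≈ -18.837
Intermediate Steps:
-8646*1/((7 - 1*(-2))*(35 + 16)) = -8646*1/(51*(7 + 2)) = -8646/(9*51) = -8646/459 = -8646*1/459 = -2882/153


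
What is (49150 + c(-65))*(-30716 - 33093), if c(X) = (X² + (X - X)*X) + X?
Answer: -3401657790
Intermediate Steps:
c(X) = X + X² (c(X) = (X² + 0*X) + X = (X² + 0) + X = X² + X = X + X²)
(49150 + c(-65))*(-30716 - 33093) = (49150 - 65*(1 - 65))*(-30716 - 33093) = (49150 - 65*(-64))*(-63809) = (49150 + 4160)*(-63809) = 53310*(-63809) = -3401657790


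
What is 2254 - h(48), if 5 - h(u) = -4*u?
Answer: 2057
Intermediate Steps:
h(u) = 5 + 4*u (h(u) = 5 - (-4)*u = 5 + 4*u)
2254 - h(48) = 2254 - (5 + 4*48) = 2254 - (5 + 192) = 2254 - 1*197 = 2254 - 197 = 2057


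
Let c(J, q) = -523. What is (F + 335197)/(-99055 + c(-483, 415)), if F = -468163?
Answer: 66483/49789 ≈ 1.3353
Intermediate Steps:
(F + 335197)/(-99055 + c(-483, 415)) = (-468163 + 335197)/(-99055 - 523) = -132966/(-99578) = -132966*(-1/99578) = 66483/49789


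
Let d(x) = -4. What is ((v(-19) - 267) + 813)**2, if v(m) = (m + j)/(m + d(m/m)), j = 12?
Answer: 157879225/529 ≈ 2.9845e+5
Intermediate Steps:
v(m) = (12 + m)/(-4 + m) (v(m) = (m + 12)/(m - 4) = (12 + m)/(-4 + m))
((v(-19) - 267) + 813)**2 = (((12 - 19)/(-4 - 19) - 267) + 813)**2 = ((-7/(-23) - 267) + 813)**2 = ((-1/23*(-7) - 267) + 813)**2 = ((7/23 - 267) + 813)**2 = (-6134/23 + 813)**2 = (12565/23)**2 = 157879225/529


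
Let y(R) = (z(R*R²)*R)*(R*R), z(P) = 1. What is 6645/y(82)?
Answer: 6645/551368 ≈ 0.012052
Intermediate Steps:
y(R) = R³ (y(R) = (1*R)*(R*R) = R*R² = R³)
6645/y(82) = 6645/(82³) = 6645/551368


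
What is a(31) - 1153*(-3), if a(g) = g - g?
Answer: 3459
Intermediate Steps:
a(g) = 0
a(31) - 1153*(-3) = 0 - 1153*(-3) = 0 + 3459 = 3459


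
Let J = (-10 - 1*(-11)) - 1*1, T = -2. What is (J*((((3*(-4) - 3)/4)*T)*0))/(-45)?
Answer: 0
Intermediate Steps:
J = 0 (J = (-10 + 11) - 1 = 1 - 1 = 0)
(J*((((3*(-4) - 3)/4)*T)*0))/(-45) = (0*((((3*(-4) - 3)/4)*(-2))*0))/(-45) = (0*((((-12 - 3)*(1/4))*(-2))*0))*(-1/45) = (0*((-15*1/4*(-2))*0))*(-1/45) = (0*(-15/4*(-2)*0))*(-1/45) = (0*((15/2)*0))*(-1/45) = (0*0)*(-1/45) = 0*(-1/45) = 0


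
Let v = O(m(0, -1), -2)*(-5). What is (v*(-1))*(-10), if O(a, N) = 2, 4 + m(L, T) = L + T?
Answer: -100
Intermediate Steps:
m(L, T) = -4 + L + T (m(L, T) = -4 + (L + T) = -4 + L + T)
v = -10 (v = 2*(-5) = -10)
(v*(-1))*(-10) = -10*(-1)*(-10) = 10*(-10) = -100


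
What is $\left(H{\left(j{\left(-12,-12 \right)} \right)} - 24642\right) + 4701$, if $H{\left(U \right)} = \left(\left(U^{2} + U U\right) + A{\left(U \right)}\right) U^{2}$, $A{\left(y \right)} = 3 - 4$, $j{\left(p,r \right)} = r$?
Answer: $21387$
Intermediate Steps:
$A{\left(y \right)} = -1$
$H{\left(U \right)} = U^{2} \left(-1 + 2 U^{2}\right)$ ($H{\left(U \right)} = \left(\left(U^{2} + U U\right) - 1\right) U^{2} = \left(\left(U^{2} + U^{2}\right) - 1\right) U^{2} = \left(2 U^{2} - 1\right) U^{2} = \left(-1 + 2 U^{2}\right) U^{2} = U^{2} \left(-1 + 2 U^{2}\right)$)
$\left(H{\left(j{\left(-12,-12 \right)} \right)} - 24642\right) + 4701 = \left(\left(- \left(-12\right)^{2} + 2 \left(-12\right)^{4}\right) - 24642\right) + 4701 = \left(\left(\left(-1\right) 144 + 2 \cdot 20736\right) - 24642\right) + 4701 = \left(\left(-144 + 41472\right) - 24642\right) + 4701 = \left(41328 - 24642\right) + 4701 = 16686 + 4701 = 21387$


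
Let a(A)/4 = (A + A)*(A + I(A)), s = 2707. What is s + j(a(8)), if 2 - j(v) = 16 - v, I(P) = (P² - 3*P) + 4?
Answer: 6021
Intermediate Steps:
I(P) = 4 + P² - 3*P
a(A) = 8*A*(4 + A² - 2*A) (a(A) = 4*((A + A)*(A + (4 + A² - 3*A))) = 4*((2*A)*(4 + A² - 2*A)) = 4*(2*A*(4 + A² - 2*A)) = 8*A*(4 + A² - 2*A))
j(v) = -14 + v (j(v) = 2 - (16 - v) = 2 + (-16 + v) = -14 + v)
s + j(a(8)) = 2707 + (-14 + 8*8*(4 + 8² - 2*8)) = 2707 + (-14 + 8*8*(4 + 64 - 16)) = 2707 + (-14 + 8*8*52) = 2707 + (-14 + 3328) = 2707 + 3314 = 6021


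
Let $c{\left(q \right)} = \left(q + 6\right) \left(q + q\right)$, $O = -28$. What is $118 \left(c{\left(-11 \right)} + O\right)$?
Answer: $9676$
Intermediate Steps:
$c{\left(q \right)} = 2 q \left(6 + q\right)$ ($c{\left(q \right)} = \left(6 + q\right) 2 q = 2 q \left(6 + q\right)$)
$118 \left(c{\left(-11 \right)} + O\right) = 118 \left(2 \left(-11\right) \left(6 - 11\right) - 28\right) = 118 \left(2 \left(-11\right) \left(-5\right) - 28\right) = 118 \left(110 - 28\right) = 118 \cdot 82 = 9676$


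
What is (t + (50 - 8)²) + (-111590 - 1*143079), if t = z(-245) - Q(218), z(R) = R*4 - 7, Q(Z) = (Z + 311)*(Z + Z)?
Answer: -484536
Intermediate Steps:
Q(Z) = 2*Z*(311 + Z) (Q(Z) = (311 + Z)*(2*Z) = 2*Z*(311 + Z))
z(R) = -7 + 4*R (z(R) = 4*R - 7 = -7 + 4*R)
t = -231631 (t = (-7 + 4*(-245)) - 2*218*(311 + 218) = (-7 - 980) - 2*218*529 = -987 - 1*230644 = -987 - 230644 = -231631)
(t + (50 - 8)²) + (-111590 - 1*143079) = (-231631 + (50 - 8)²) + (-111590 - 1*143079) = (-231631 + 42²) + (-111590 - 143079) = (-231631 + 1764) - 254669 = -229867 - 254669 = -484536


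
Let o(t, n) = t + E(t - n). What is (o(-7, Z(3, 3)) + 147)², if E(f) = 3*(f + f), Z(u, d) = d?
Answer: 6400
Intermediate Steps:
E(f) = 6*f (E(f) = 3*(2*f) = 6*f)
o(t, n) = -6*n + 7*t (o(t, n) = t + 6*(t - n) = t + (-6*n + 6*t) = -6*n + 7*t)
(o(-7, Z(3, 3)) + 147)² = ((-6*3 + 7*(-7)) + 147)² = ((-18 - 49) + 147)² = (-67 + 147)² = 80² = 6400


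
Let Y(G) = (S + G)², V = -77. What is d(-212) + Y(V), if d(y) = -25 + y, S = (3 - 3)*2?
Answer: 5692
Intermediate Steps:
S = 0 (S = 0*2 = 0)
Y(G) = G² (Y(G) = (0 + G)² = G²)
d(-212) + Y(V) = (-25 - 212) + (-77)² = -237 + 5929 = 5692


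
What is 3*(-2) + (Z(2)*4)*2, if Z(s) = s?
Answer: 10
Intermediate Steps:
3*(-2) + (Z(2)*4)*2 = 3*(-2) + (2*4)*2 = -6 + 8*2 = -6 + 16 = 10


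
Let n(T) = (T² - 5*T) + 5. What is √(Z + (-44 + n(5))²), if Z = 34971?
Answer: 2*√9123 ≈ 191.03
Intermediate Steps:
n(T) = 5 + T² - 5*T
√(Z + (-44 + n(5))²) = √(34971 + (-44 + (5 + 5² - 5*5))²) = √(34971 + (-44 + (5 + 25 - 25))²) = √(34971 + (-44 + 5)²) = √(34971 + (-39)²) = √(34971 + 1521) = √36492 = 2*√9123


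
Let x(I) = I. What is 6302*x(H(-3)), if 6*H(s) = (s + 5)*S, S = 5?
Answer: 31510/3 ≈ 10503.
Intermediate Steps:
H(s) = 25/6 + 5*s/6 (H(s) = ((s + 5)*5)/6 = ((5 + s)*5)/6 = (25 + 5*s)/6 = 25/6 + 5*s/6)
6302*x(H(-3)) = 6302*(25/6 + (⅚)*(-3)) = 6302*(25/6 - 5/2) = 6302*(5/3) = 31510/3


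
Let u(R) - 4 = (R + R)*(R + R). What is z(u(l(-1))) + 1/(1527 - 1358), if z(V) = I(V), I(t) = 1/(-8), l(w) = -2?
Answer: -161/1352 ≈ -0.11908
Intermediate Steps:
I(t) = -1/8
u(R) = 4 + 4*R**2 (u(R) = 4 + (R + R)*(R + R) = 4 + (2*R)*(2*R) = 4 + 4*R**2)
z(V) = -1/8
z(u(l(-1))) + 1/(1527 - 1358) = -1/8 + 1/(1527 - 1358) = -1/8 + 1/169 = -161/1352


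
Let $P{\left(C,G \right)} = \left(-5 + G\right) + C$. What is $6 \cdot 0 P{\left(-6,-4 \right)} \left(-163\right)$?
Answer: $0$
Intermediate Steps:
$P{\left(C,G \right)} = -5 + C + G$
$6 \cdot 0 P{\left(-6,-4 \right)} \left(-163\right) = 6 \cdot 0 \left(-5 - 6 - 4\right) \left(-163\right) = 0 \left(-15\right) \left(-163\right) = 0 \left(-163\right) = 0$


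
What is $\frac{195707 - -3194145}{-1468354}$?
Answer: $- \frac{1694926}{734177} \approx -2.3086$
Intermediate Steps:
$\frac{195707 - -3194145}{-1468354} = \left(195707 + 3194145\right) \left(- \frac{1}{1468354}\right) = 3389852 \left(- \frac{1}{1468354}\right) = - \frac{1694926}{734177}$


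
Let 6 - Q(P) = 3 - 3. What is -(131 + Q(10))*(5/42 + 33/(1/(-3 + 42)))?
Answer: -7406083/42 ≈ -1.7634e+5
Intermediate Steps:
Q(P) = 6 (Q(P) = 6 - (3 - 3) = 6 - 1*0 = 6 + 0 = 6)
-(131 + Q(10))*(5/42 + 33/(1/(-3 + 42))) = -(131 + 6)*(5/42 + 33/(1/(-3 + 42))) = -137*(5*(1/42) + 33/(1/39)) = -137*(5/42 + 33/(1/39)) = -137*(5/42 + 33*39) = -137*(5/42 + 1287) = -137*54059/42 = -1*7406083/42 = -7406083/42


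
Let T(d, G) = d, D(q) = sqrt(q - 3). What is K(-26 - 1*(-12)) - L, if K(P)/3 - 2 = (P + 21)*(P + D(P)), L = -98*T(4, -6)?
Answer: 104 + 21*I*sqrt(17) ≈ 104.0 + 86.585*I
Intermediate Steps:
D(q) = sqrt(-3 + q)
L = -392 (L = -98*4 = -392)
K(P) = 6 + 3*(21 + P)*(P + sqrt(-3 + P)) (K(P) = 6 + 3*((P + 21)*(P + sqrt(-3 + P))) = 6 + 3*((21 + P)*(P + sqrt(-3 + P))) = 6 + 3*(21 + P)*(P + sqrt(-3 + P)))
K(-26 - 1*(-12)) - L = (6 + 3*(-26 - 1*(-12))**2 + 63*(-26 - 1*(-12)) + 63*sqrt(-3 + (-26 - 1*(-12))) + 3*(-26 - 1*(-12))*sqrt(-3 + (-26 - 1*(-12)))) - 1*(-392) = (6 + 3*(-26 + 12)**2 + 63*(-26 + 12) + 63*sqrt(-3 + (-26 + 12)) + 3*(-26 + 12)*sqrt(-3 + (-26 + 12))) + 392 = (6 + 3*(-14)**2 + 63*(-14) + 63*sqrt(-3 - 14) + 3*(-14)*sqrt(-3 - 14)) + 392 = (6 + 3*196 - 882 + 63*sqrt(-17) + 3*(-14)*sqrt(-17)) + 392 = (6 + 588 - 882 + 63*(I*sqrt(17)) + 3*(-14)*(I*sqrt(17))) + 392 = (6 + 588 - 882 + 63*I*sqrt(17) - 42*I*sqrt(17)) + 392 = (-288 + 21*I*sqrt(17)) + 392 = 104 + 21*I*sqrt(17)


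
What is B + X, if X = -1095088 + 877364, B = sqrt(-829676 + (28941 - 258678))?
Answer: -217724 + I*sqrt(1059413) ≈ -2.1772e+5 + 1029.3*I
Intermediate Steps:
B = I*sqrt(1059413) (B = sqrt(-829676 - 229737) = sqrt(-1059413) = I*sqrt(1059413) ≈ 1029.3*I)
X = -217724
B + X = I*sqrt(1059413) - 217724 = -217724 + I*sqrt(1059413)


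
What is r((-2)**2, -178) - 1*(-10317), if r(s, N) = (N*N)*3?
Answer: 105369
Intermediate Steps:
r(s, N) = 3*N**2 (r(s, N) = N**2*3 = 3*N**2)
r((-2)**2, -178) - 1*(-10317) = 3*(-178)**2 - 1*(-10317) = 3*31684 + 10317 = 95052 + 10317 = 105369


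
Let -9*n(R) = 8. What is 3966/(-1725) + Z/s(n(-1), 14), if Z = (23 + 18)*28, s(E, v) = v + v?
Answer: 22253/575 ≈ 38.701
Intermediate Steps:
n(R) = -8/9 (n(R) = -1/9*8 = -8/9)
s(E, v) = 2*v
Z = 1148 (Z = 41*28 = 1148)
3966/(-1725) + Z/s(n(-1), 14) = 3966/(-1725) + 1148/((2*14)) = 3966*(-1/1725) + 1148/28 = -1322/575 + 1148*(1/28) = -1322/575 + 41 = 22253/575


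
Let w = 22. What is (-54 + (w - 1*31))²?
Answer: 3969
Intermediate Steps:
(-54 + (w - 1*31))² = (-54 + (22 - 1*31))² = (-54 + (22 - 31))² = (-54 - 9)² = (-63)² = 3969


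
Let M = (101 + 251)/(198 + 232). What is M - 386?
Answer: -82814/215 ≈ -385.18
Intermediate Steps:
M = 176/215 (M = 352/430 = 352*(1/430) = 176/215 ≈ 0.81860)
M - 386 = 176/215 - 386 = -82814/215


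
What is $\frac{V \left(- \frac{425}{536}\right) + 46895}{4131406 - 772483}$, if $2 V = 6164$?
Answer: $\frac{177805}{13435692} \approx 0.013234$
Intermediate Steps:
$V = 3082$ ($V = \frac{1}{2} \cdot 6164 = 3082$)
$\frac{V \left(- \frac{425}{536}\right) + 46895}{4131406 - 772483} = \frac{3082 \left(- \frac{425}{536}\right) + 46895}{4131406 - 772483} = \frac{3082 \left(\left(-425\right) \frac{1}{536}\right) + 46895}{3358923} = \left(3082 \left(- \frac{425}{536}\right) + 46895\right) \frac{1}{3358923} = \left(- \frac{9775}{4} + 46895\right) \frac{1}{3358923} = \frac{177805}{4} \cdot \frac{1}{3358923} = \frac{177805}{13435692}$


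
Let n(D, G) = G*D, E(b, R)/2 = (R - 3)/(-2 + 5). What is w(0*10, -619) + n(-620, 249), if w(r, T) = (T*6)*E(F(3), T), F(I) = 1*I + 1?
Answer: 1385692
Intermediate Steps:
F(I) = 1 + I (F(I) = I + 1 = 1 + I)
E(b, R) = -2 + 2*R/3 (E(b, R) = 2*((R - 3)/(-2 + 5)) = 2*((-3 + R)/3) = 2*((-3 + R)*(⅓)) = 2*(-1 + R/3) = -2 + 2*R/3)
w(r, T) = 6*T*(-2 + 2*T/3) (w(r, T) = (T*6)*(-2 + 2*T/3) = (6*T)*(-2 + 2*T/3) = 6*T*(-2 + 2*T/3))
n(D, G) = D*G
w(0*10, -619) + n(-620, 249) = 4*(-619)*(-3 - 619) - 620*249 = 4*(-619)*(-622) - 154380 = 1540072 - 154380 = 1385692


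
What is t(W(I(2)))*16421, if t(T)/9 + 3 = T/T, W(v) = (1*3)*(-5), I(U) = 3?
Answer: -295578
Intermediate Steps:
W(v) = -15 (W(v) = 3*(-5) = -15)
t(T) = -18 (t(T) = -27 + 9*(T/T) = -27 + 9*1 = -27 + 9 = -18)
t(W(I(2)))*16421 = -18*16421 = -295578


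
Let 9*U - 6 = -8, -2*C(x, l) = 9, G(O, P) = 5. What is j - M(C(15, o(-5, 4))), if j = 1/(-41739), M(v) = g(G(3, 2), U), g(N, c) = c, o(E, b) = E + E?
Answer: 27823/125217 ≈ 0.22220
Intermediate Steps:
o(E, b) = 2*E
C(x, l) = -9/2 (C(x, l) = -½*9 = -9/2)
U = -2/9 (U = ⅔ + (⅑)*(-8) = ⅔ - 8/9 = -2/9 ≈ -0.22222)
M(v) = -2/9
j = -1/41739 ≈ -2.3958e-5
j - M(C(15, o(-5, 4))) = -1/41739 - 1*(-2/9) = -1/41739 + 2/9 = 27823/125217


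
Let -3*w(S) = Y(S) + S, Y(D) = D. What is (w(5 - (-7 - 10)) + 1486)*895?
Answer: 3950530/3 ≈ 1.3168e+6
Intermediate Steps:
w(S) = -2*S/3 (w(S) = -(S + S)/3 = -2*S/3)
(w(5 - (-7 - 10)) + 1486)*895 = (-2*(5 - (-7 - 10))/3 + 1486)*895 = (-2*(5 - 1*(-17))/3 + 1486)*895 = (-2*(5 + 17)/3 + 1486)*895 = (-2/3*22 + 1486)*895 = (-44/3 + 1486)*895 = (4414/3)*895 = 3950530/3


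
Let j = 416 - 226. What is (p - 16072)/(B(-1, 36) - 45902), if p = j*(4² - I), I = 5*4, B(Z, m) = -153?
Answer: 16832/46055 ≈ 0.36548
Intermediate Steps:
I = 20
j = 190
p = -760 (p = 190*(4² - 1*20) = 190*(16 - 20) = 190*(-4) = -760)
(p - 16072)/(B(-1, 36) - 45902) = (-760 - 16072)/(-153 - 45902) = -16832/(-46055) = -16832*(-1/46055) = 16832/46055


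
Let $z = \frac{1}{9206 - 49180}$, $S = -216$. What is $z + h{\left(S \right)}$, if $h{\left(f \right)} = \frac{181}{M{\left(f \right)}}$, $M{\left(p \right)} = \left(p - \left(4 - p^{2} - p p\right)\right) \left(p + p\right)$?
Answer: $- \frac{23725519}{803792075328} \approx -2.9517 \cdot 10^{-5}$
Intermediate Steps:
$M{\left(p \right)} = 2 p \left(-4 + p + 2 p^{2}\right)$ ($M{\left(p \right)} = \left(p + \left(\left(p^{2} + p^{2}\right) - 4\right)\right) 2 p = \left(p + \left(2 p^{2} - 4\right)\right) 2 p = \left(p + \left(-4 + 2 p^{2}\right)\right) 2 p = \left(-4 + p + 2 p^{2}\right) 2 p = 2 p \left(-4 + p + 2 p^{2}\right)$)
$h{\left(f \right)} = \frac{181}{2 f \left(-4 + f + 2 f^{2}\right)}$
$z = - \frac{1}{39974}$ ($z = \frac{1}{-39974} = - \frac{1}{39974} \approx -2.5016 \cdot 10^{-5}$)
$z + h{\left(S \right)} = - \frac{1}{39974} + \frac{181}{2 \left(-216\right) \left(-4 - 216 + 2 \left(-216\right)^{2}\right)} = - \frac{1}{39974} + \frac{181}{2} \left(- \frac{1}{216}\right) \frac{1}{-4 - 216 + 2 \cdot 46656} = - \frac{1}{39974} + \frac{181}{2} \left(- \frac{1}{216}\right) \frac{1}{-4 - 216 + 93312} = - \frac{1}{39974} + \frac{181}{2} \left(- \frac{1}{216}\right) \frac{1}{93092} = - \frac{1}{39974} - \frac{181}{40215744} = - \frac{23725519}{803792075328}$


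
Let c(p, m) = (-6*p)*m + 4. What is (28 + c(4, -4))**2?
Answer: 16384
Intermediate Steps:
c(p, m) = 4 - 6*m*p (c(p, m) = -6*m*p + 4 = 4 - 6*m*p)
(28 + c(4, -4))**2 = (28 + (4 - 6*(-4)*4))**2 = (28 + (4 + 96))**2 = (28 + 100)**2 = 128**2 = 16384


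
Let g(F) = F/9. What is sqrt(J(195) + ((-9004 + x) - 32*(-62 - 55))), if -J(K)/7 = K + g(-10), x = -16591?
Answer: I*sqrt(208874)/3 ≈ 152.34*I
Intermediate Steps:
g(F) = F/9 (g(F) = F*(1/9) = F/9)
J(K) = 70/9 - 7*K (J(K) = -7*(K + (1/9)*(-10)) = -7*(K - 10/9) = -7*(-10/9 + K) = 70/9 - 7*K)
sqrt(J(195) + ((-9004 + x) - 32*(-62 - 55))) = sqrt((70/9 - 7*195) + ((-9004 - 16591) - 32*(-62 - 55))) = sqrt((70/9 - 1365) + (-25595 - 32*(-117))) = sqrt(-12215/9 + (-25595 + 3744)) = sqrt(-12215/9 - 21851) = sqrt(-208874/9) = I*sqrt(208874)/3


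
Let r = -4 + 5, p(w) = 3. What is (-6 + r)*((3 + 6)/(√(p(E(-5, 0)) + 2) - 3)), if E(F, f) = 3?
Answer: 135/4 + 45*√5/4 ≈ 58.906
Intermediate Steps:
r = 1
(-6 + r)*((3 + 6)/(√(p(E(-5, 0)) + 2) - 3)) = (-6 + 1)*((3 + 6)/(√(3 + 2) - 3)) = -45/(√5 - 3) = -45/(-3 + √5)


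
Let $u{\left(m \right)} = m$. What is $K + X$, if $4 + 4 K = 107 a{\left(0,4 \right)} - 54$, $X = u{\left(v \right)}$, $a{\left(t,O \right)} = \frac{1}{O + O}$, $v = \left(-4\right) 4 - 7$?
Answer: $- \frac{1093}{32} \approx -34.156$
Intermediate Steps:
$v = -23$ ($v = -16 - 7 = -23$)
$a{\left(t,O \right)} = \frac{1}{2 O}$
$X = -23$
$K = - \frac{357}{32}$ ($K = -1 + \frac{107 \frac{1}{2 \cdot 4} - 54}{4} = -1 + \frac{107 \cdot \frac{1}{2} \cdot \frac{1}{4} - 54}{4} = -1 + \frac{107 \cdot \frac{1}{8} - 54}{4} = -1 + \frac{\frac{107}{8} - 54}{4} = -1 + \frac{1}{4} \left(- \frac{325}{8}\right) = -1 - \frac{325}{32} = - \frac{357}{32} \approx -11.156$)
$K + X = - \frac{357}{32} - 23 = - \frac{1093}{32}$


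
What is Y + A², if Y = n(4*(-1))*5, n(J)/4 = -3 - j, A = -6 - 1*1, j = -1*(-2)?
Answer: -51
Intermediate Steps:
j = 2
A = -7 (A = -6 - 1 = -7)
n(J) = -20 (n(J) = 4*(-3 - 1*2) = 4*(-3 - 2) = 4*(-5) = -20)
Y = -100 (Y = -20*5 = -100)
Y + A² = -100 + (-7)² = -100 + 49 = -51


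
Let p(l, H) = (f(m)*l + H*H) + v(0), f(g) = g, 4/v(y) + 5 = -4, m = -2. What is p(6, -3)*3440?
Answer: -106640/9 ≈ -11849.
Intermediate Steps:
v(y) = -4/9 (v(y) = 4/(-5 - 4) = 4/(-9) = 4*(-1/9) = -4/9)
p(l, H) = -4/9 + H**2 - 2*l (p(l, H) = (-2*l + H*H) - 4/9 = (-2*l + H**2) - 4/9 = (H**2 - 2*l) - 4/9 = -4/9 + H**2 - 2*l)
p(6, -3)*3440 = (-4/9 + (-3)**2 - 2*6)*3440 = (-4/9 + 9 - 12)*3440 = -31/9*3440 = -106640/9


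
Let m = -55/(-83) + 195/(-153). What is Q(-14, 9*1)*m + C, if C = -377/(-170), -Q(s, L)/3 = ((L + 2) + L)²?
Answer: 10391291/14110 ≈ 736.45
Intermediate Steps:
Q(s, L) = -3*(2 + 2*L)² (Q(s, L) = -3*((L + 2) + L)² = -3*((2 + L) + L)² = -3*(2 + 2*L)²)
m = -2590/4233 (m = -55*(-1/83) + 195*(-1/153) = 55/83 - 65/51 = -2590/4233 ≈ -0.61186)
C = 377/170 (C = -377*(-1/170) = 377/170 ≈ 2.2176)
Q(-14, 9*1)*m + C = -12*(1 + 9*1)²*(-2590/4233) + 377/170 = -12*(1 + 9)²*(-2590/4233) + 377/170 = -12*10²*(-2590/4233) + 377/170 = -12*100*(-2590/4233) + 377/170 = -1200*(-2590/4233) + 377/170 = 1036000/1411 + 377/170 = 10391291/14110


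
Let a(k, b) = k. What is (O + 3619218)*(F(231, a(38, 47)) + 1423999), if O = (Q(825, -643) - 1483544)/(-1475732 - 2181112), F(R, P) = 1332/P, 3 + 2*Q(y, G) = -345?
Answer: 179046240182898518185/34740018 ≈ 5.1539e+12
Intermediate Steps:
Q(y, G) = -174 (Q(y, G) = -3/2 + (½)*(-345) = -3/2 - 345/2 = -174)
O = 741859/1828422 (O = (-174 - 1483544)/(-1475732 - 2181112) = -1483718/(-3656844) = -1483718*(-1/3656844) = 741859/1828422 ≈ 0.40574)
(O + 3619218)*(F(231, a(38, 47)) + 1423999) = (741859/1828422 + 3619218)*(1332/38 + 1423999) = 6617458555855*(1332*(1/38) + 1423999)/1828422 = 6617458555855*(666/19 + 1423999)/1828422 = (6617458555855/1828422)*(27056647/19) = 179046240182898518185/34740018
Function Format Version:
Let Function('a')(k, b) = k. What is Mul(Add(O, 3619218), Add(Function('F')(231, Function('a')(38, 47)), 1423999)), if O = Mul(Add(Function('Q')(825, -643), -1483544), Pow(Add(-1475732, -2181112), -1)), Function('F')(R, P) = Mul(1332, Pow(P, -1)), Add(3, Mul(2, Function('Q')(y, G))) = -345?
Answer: Rational(179046240182898518185, 34740018) ≈ 5.1539e+12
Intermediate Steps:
Function('Q')(y, G) = -174 (Function('Q')(y, G) = Add(Rational(-3, 2), Mul(Rational(1, 2), -345)) = Add(Rational(-3, 2), Rational(-345, 2)) = -174)
O = Rational(741859, 1828422) (O = Mul(Add(-174, -1483544), Pow(Add(-1475732, -2181112), -1)) = Mul(-1483718, Pow(-3656844, -1)) = Mul(-1483718, Rational(-1, 3656844)) = Rational(741859, 1828422) ≈ 0.40574)
Mul(Add(O, 3619218), Add(Function('F')(231, Function('a')(38, 47)), 1423999)) = Mul(Add(Rational(741859, 1828422), 3619218), Add(Mul(1332, Pow(38, -1)), 1423999)) = Mul(Rational(6617458555855, 1828422), Add(Mul(1332, Rational(1, 38)), 1423999)) = Mul(Rational(6617458555855, 1828422), Add(Rational(666, 19), 1423999)) = Mul(Rational(6617458555855, 1828422), Rational(27056647, 19)) = Rational(179046240182898518185, 34740018)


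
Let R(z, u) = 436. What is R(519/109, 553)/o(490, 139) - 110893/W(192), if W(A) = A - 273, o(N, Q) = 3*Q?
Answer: 15425899/11259 ≈ 1370.1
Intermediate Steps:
W(A) = -273 + A
R(519/109, 553)/o(490, 139) - 110893/W(192) = 436/((3*139)) - 110893/(-273 + 192) = 436/417 - 110893/(-81) = 436*(1/417) - 110893*(-1/81) = 436/417 + 110893/81 = 15425899/11259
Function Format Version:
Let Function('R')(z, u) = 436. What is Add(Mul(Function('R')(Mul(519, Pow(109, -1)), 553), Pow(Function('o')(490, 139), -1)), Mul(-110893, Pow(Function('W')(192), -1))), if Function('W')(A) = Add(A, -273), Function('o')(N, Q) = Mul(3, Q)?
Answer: Rational(15425899, 11259) ≈ 1370.1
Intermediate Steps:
Function('W')(A) = Add(-273, A)
Add(Mul(Function('R')(Mul(519, Pow(109, -1)), 553), Pow(Function('o')(490, 139), -1)), Mul(-110893, Pow(Function('W')(192), -1))) = Add(Mul(436, Pow(Mul(3, 139), -1)), Mul(-110893, Pow(Add(-273, 192), -1))) = Add(Mul(436, Pow(417, -1)), Mul(-110893, Pow(-81, -1))) = Add(Mul(436, Rational(1, 417)), Mul(-110893, Rational(-1, 81))) = Add(Rational(436, 417), Rational(110893, 81)) = Rational(15425899, 11259)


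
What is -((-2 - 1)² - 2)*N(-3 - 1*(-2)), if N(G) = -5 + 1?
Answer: 28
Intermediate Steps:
N(G) = -4
-((-2 - 1)² - 2)*N(-3 - 1*(-2)) = -((-2 - 1)² - 2)*(-4) = -((-3)² - 2)*(-4) = -(9 - 2)*(-4) = -7*(-4) = -1*(-28) = 28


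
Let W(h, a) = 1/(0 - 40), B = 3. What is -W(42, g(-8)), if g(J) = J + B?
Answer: 1/40 ≈ 0.025000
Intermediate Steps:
g(J) = 3 + J (g(J) = J + 3 = 3 + J)
W(h, a) = -1/40 (W(h, a) = 1/(-40) = -1/40)
-W(42, g(-8)) = -1*(-1/40) = 1/40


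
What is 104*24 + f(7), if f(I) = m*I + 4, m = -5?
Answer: 2465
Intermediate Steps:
f(I) = 4 - 5*I (f(I) = -5*I + 4 = 4 - 5*I)
104*24 + f(7) = 104*24 + (4 - 5*7) = 2496 + (4 - 35) = 2496 - 31 = 2465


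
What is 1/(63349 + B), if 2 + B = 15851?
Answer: 1/79198 ≈ 1.2627e-5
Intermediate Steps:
B = 15849 (B = -2 + 15851 = 15849)
1/(63349 + B) = 1/(63349 + 15849) = 1/79198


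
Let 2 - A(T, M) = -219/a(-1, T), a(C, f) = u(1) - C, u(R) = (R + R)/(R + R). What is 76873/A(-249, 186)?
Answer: 153746/223 ≈ 689.44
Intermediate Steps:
u(R) = 1 (u(R) = (2*R)/((2*R)) = (2*R)*(1/(2*R)) = 1)
a(C, f) = 1 - C
A(T, M) = 223/2 (A(T, M) = 2 - (-219)/(1 - 1*(-1)) = 2 - (-219)/(1 + 1) = 2 - (-219)/2 = 2 - 1*(-219/2) = 2 + 219/2 = 223/2)
76873/A(-249, 186) = 76873/(223/2) = 76873*(2/223) = 153746/223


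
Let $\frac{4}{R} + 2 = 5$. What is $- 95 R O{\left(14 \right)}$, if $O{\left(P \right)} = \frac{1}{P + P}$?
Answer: $- \frac{95}{21} \approx -4.5238$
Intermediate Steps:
$R = \frac{4}{3}$ ($R = \frac{4}{-2 + 5} = \frac{4}{3} \approx 1.3333$)
$O{\left(P \right)} = \frac{1}{2 P}$
$- 95 R O{\left(14 \right)} = \left(-95\right) \frac{4}{3} \frac{1}{2 \cdot 14} = - \frac{380 \cdot \frac{1}{2} \cdot \frac{1}{14}}{3} = \left(- \frac{380}{3}\right) \frac{1}{28} = - \frac{95}{21}$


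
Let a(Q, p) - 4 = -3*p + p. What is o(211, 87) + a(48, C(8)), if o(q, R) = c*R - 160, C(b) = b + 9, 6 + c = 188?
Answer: 15644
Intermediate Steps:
c = 182 (c = -6 + 188 = 182)
C(b) = 9 + b
o(q, R) = -160 + 182*R (o(q, R) = 182*R - 160 = -160 + 182*R)
a(Q, p) = 4 - 2*p (a(Q, p) = 4 + (-3*p + p) = 4 - 2*p)
o(211, 87) + a(48, C(8)) = (-160 + 182*87) + (4 - 2*(9 + 8)) = (-160 + 15834) + (4 - 2*17) = 15674 + (4 - 34) = 15674 - 30 = 15644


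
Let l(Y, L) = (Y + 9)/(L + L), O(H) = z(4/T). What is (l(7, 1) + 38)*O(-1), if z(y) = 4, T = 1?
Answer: 184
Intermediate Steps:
O(H) = 4
l(Y, L) = (9 + Y)/(2*L) (l(Y, L) = (9 + Y)/((2*L)) = (9 + Y)*(1/(2*L)) = (9 + Y)/(2*L))
(l(7, 1) + 38)*O(-1) = ((½)*(9 + 7)/1 + 38)*4 = ((½)*1*16 + 38)*4 = (8 + 38)*4 = 46*4 = 184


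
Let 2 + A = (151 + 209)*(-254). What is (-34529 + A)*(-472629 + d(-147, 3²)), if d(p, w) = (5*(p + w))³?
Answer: 41442144786759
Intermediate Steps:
A = -91442 (A = -2 + (151 + 209)*(-254) = -2 + 360*(-254) = -2 - 91440 = -91442)
d(p, w) = (5*p + 5*w)³
(-34529 + A)*(-472629 + d(-147, 3²)) = (-34529 - 91442)*(-472629 + 125*(-147 + 3²)³) = -125971*(-472629 + 125*(-147 + 9)³) = -125971*(-472629 + 125*(-138)³) = -125971*(-472629 + 125*(-2628072)) = -125971*(-472629 - 328509000) = -125971*(-328981629) = 41442144786759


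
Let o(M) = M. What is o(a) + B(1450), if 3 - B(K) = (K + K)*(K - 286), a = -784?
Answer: -3376381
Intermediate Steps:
B(K) = 3 - 2*K*(-286 + K) (B(K) = 3 - (K + K)*(K - 286) = 3 - 2*K*(-286 + K))
o(a) + B(1450) = -784 + (3 - 2*1450² + 572*1450) = -784 + (3 - 2*2102500 + 829400) = -784 + (3 - 4205000 + 829400) = -784 - 3375597 = -3376381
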